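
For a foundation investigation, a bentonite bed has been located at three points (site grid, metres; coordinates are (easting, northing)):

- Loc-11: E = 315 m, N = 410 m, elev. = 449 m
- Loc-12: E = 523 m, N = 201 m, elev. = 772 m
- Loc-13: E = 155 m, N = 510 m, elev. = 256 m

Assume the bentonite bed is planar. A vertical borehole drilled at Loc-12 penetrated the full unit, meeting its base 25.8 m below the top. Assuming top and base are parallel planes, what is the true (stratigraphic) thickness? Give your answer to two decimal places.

Let the plane be z = a·E + b·N + c.
Loc-12−Loc-11: 208a − 209b = 323;  Loc-13−Loc-11: −160a + 100b = −193.
Solving gives a = 0.63584, b = −0.91266.
|∇z| = √(a²+b²) = 1.11231, so dip δ = arctan(1.11231) = 48.04°.
True thickness = vertical thickness × cos δ = 25.8 × cos 48.04° = 17.25 m.

17.25 m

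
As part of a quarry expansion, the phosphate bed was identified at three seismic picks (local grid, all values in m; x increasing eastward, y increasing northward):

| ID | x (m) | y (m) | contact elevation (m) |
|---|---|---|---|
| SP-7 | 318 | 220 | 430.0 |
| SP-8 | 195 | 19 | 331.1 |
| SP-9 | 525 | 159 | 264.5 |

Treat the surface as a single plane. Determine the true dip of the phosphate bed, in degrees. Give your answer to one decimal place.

45.0°

Let the plane be z = a·x + b·y + c.
SP-8−SP-7: −123a − 201b = −98.9;  SP-9−SP-7: 207a − 61b = −165.5.
Solving gives a = −0.55452, b = 0.83137.
Gradient magnitude |∇z| = √(a² + b²) = √(0.30750 + 0.69118) = 0.99934.
True dip = arctan(0.99934) = 45.0°, dipping toward SSE (azimuth ≈ 146°).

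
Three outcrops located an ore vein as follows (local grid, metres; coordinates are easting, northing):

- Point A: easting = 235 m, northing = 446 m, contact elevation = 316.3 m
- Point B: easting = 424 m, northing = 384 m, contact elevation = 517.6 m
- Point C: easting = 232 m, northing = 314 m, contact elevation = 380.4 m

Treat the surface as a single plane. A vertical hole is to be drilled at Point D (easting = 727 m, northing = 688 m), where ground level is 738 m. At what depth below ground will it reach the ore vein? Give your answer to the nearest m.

102 m

Let the plane be z = a·easting + b·northing + c.
Point B−Point A: 189a − 62b = 201.3;  Point C−Point A: −3a − 132b = 64.1.
Solving gives a = 0.89908, b = −0.50604.
Then c = 316.3 − a·235 − b·446 = 330.71.
At (727, 688): z_contact = 653.6 − 348.2 + 330.71 = 636.2 m.
Depth below ground = 738 − 636.2 = 102 m.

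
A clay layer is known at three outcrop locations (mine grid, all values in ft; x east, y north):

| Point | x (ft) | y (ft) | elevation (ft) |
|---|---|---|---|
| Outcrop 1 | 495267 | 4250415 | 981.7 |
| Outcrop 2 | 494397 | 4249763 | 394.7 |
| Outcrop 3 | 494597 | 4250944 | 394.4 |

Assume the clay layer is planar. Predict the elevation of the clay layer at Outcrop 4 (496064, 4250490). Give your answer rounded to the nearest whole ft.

Two edge vectors: Outcrop 1→Outcrop 2 = (-870, -652, -587), Outcrop 1→Outcrop 3 = (-670, 529, -587.3).
Normal n = (Outcrop 1→Outcrop 2) × (Outcrop 1→Outcrop 3) = (693442.6, -117661, -897070).
So ∂z/∂x = −n_x/n_z = 0.77300835 and ∂z/∂y = −n_y/n_z = −0.13116145.
Intercept c from Outcrop 1: 981.7 − 382845.53 + 557490.59 = 175626.76.
At (496064, 4250490): z = 383461.6 − 557500.4 + 175626.76 = 1588.0 ft.

1588 ft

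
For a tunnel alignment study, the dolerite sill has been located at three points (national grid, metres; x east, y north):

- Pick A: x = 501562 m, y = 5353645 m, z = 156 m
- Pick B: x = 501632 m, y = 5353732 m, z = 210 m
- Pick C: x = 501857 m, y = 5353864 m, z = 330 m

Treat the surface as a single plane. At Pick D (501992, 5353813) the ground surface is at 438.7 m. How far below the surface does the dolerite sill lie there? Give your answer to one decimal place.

83.9 m

Two edge vectors: Pick A→Pick B = (70, 87, 54), Pick A→Pick C = (295, 219, 174).
Normal n = (Pick A→Pick B) × (Pick A→Pick C) = (3312, 3750, -10335).
So ∂z/∂x = −n_x/n_z = 0.320464441 and ∂z/∂y = −n_y/n_z = 0.362844702.
Intercept c from Pick A: 156 − 160732.79 − 1942541.73 = −2103118.51.
At (501992, 5353813): z_contact = 160870.59 + 1942602.69 − 2103118.51 = 354.76 m.
Depth below ground = 438.7 − 354.76 = 83.9 m.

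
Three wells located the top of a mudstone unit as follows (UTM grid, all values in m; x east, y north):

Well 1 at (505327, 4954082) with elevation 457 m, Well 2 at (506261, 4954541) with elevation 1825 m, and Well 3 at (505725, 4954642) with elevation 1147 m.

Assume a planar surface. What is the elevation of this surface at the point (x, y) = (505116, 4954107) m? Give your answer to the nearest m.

Let the plane be z = a·x + b·y + c.
Well 2−Well 1: 934a + 459b = 1368;  Well 3−Well 1: 398a + 560b = 690.
Solving gives a = 1.32028629, b = 0.29379653.
Then c = 457 − a·505327 − b·4954082 = −2122211.42.
At (505116, 4954107): z = 666897.7 + 1455499.5 − 2122211.42 = 185.8 m.

186 m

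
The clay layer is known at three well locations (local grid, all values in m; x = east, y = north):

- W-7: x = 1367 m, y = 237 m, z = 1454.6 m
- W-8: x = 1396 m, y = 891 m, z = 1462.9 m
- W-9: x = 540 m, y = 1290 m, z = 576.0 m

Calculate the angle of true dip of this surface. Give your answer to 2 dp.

Let the plane be z = a·x + b·y + c.
W-8−W-7: 29a + 654b = 8.3;  W-9−W-7: −827a + 1053b = −878.6.
Solving gives a = 1.02091, b = −0.03258.
Gradient magnitude |∇z| = √(a² + b²) = √(1.04226 + 0.00106) = 1.02143.
True dip = arctan(1.02143) = 45.61°, dipping toward W (azimuth ≈ 272°).

45.61°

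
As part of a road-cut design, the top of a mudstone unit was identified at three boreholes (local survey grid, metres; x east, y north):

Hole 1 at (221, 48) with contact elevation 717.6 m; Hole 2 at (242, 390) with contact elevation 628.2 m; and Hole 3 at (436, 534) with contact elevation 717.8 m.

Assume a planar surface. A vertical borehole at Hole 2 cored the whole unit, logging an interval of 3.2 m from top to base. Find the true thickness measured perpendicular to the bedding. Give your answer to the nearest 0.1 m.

Two edge vectors: Hole 1→Hole 2 = (21, 342, -89.4), Hole 1→Hole 3 = (215, 486, 0.2).
Normal n = (Hole 1→Hole 2) × (Hole 1→Hole 3) = (43516.8, -19225.2, -63324).
So ∂z/∂x = −n_x/n_z = 0.68721 and ∂z/∂y = −n_y/n_z = −0.30360.
|∇z| = √(a²+b²) = 0.75128, so dip δ = arctan(0.75128) = 36.92°.
True thickness = vertical thickness × cos δ = 3.2 × cos 36.92° = 2.6 m.

2.6 m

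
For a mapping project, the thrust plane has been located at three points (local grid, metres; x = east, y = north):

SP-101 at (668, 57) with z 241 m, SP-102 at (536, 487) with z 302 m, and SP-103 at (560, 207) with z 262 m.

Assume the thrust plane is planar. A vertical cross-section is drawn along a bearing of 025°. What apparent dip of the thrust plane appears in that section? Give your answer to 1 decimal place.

7.5°

Two edge vectors: SP-101→SP-102 = (-132, 430, 61), SP-101→SP-103 = (-108, 150, 21).
Normal n = (SP-101→SP-102) × (SP-101→SP-103) = (-120, -3816, 26640).
So ∂z/∂x = −n_x/n_z = 0.00450 and ∂z/∂y = −n_y/n_z = 0.14324.
Unit vector along 025° is (sin 25°, cos 25°) = (0.4226, 0.9063).
Slope in that direction = a·(0.4226) + b·(0.9063) = 0.13173.
Apparent dip = arctan|0.13173| = 7.5° (true dip is 8.2°, so apparent ≤ true as expected).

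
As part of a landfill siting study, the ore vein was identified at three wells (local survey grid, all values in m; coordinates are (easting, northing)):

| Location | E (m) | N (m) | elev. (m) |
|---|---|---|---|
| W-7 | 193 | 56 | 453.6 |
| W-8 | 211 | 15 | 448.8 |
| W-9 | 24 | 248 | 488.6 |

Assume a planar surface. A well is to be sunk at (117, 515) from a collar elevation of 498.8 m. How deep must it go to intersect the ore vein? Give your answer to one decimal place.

Let the plane be z = a·E + b·N + c.
W-8−W-7: 18a − 41b = −4.8;  W-9−W-7: −169a + 192b = 35.
Solving gives a = −0.14783, b = 0.05217.
Then c = 453.6 − a·193 − b·56 = 479.21.
At (117, 515): z_contact = −17.30 + 26.87 + 479.21 = 488.78 m.
Depth below ground = 498.8 − 488.78 = 10.0 m.

10.0 m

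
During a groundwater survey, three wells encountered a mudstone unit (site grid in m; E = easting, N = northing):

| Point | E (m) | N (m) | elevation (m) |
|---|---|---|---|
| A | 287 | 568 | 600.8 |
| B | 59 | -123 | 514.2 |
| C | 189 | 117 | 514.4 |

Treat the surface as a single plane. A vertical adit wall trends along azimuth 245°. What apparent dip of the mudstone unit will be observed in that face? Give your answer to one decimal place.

Two edge vectors: A→B = (-228, -691, -86.6), A→C = (-98, -451, -86.4).
Normal n = (A→B) × (A→C) = (20645.8, -11212.4, 35110).
So ∂z/∂E = −n_x/n_z = −0.58803 and ∂z/∂N = −n_y/n_z = 0.31935.
Unit vector along 245° is (sin 245°, cos 245°) = (-0.9063, -0.4226).
Slope in that direction = a·(-0.9063) + b·(-0.4226) = 0.39797.
Apparent dip = arctan|0.39797| = 21.7° (true dip is 33.8°, so apparent ≤ true as expected).

21.7°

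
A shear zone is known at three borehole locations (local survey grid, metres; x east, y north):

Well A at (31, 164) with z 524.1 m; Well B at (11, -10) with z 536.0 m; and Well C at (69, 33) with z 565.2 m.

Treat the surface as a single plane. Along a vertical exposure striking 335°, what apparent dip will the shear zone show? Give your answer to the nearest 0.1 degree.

20.9°

Let the plane be z = a·x + b·y + c.
Well B−Well A: −20a − 174b = 11.9;  Well C−Well A: 38a − 131b = 41.1.
Solving gives a = 0.60577, b = −0.13802.
Unit vector along 335° is (sin 335°, cos 335°) = (-0.4226, 0.9063).
Slope in that direction = a·(-0.4226) + b·(0.9063) = −0.38110.
Apparent dip = arctan|0.38110| = 20.9° (true dip is 31.9°, so apparent ≤ true as expected).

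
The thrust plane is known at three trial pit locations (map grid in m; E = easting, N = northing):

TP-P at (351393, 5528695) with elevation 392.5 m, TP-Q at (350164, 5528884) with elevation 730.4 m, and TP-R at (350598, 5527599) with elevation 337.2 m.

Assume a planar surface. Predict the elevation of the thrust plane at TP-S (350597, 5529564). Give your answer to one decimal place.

Two edge vectors: TP-P→TP-Q = (-1229, 189, 337.9), TP-P→TP-R = (-795, -1096, -55.3).
Normal n = (TP-P→TP-Q) × (TP-P→TP-R) = (359886.7, -336594.2, 1497239).
So ∂z/∂E = −n_x/n_z = −0.240366902 and ∂z/∂N = −n_y/n_z = 0.224809933.
Intercept c from TP-P: 392.5 + 84463.25 − 1242905.56 = −1158049.81.
At (350597, 5529564): z = −84271.9 + 1243100.9 − 1158049.81 = 779.2 m.

779.2 m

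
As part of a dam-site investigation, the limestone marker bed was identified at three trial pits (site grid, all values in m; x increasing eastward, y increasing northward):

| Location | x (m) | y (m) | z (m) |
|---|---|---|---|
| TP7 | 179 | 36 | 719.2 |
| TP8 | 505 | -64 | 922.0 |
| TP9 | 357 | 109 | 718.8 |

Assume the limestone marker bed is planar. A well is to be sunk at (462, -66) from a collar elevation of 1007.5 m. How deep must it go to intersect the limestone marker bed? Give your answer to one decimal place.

99.0 m

Let the plane be z = a·x + b·y + c.
TP8−TP7: 326a − 100b = 202.8;  TP9−TP7: 178a + 73b = −0.4.
Solving gives a = 0.35493, b = −0.87093.
Then c = 719.2 − a·179 − b·36 = 687.02.
At (462, -66): z_contact = 163.98 + 57.48 + 687.02 = 908.48 m.
Depth below ground = 1007.5 − 908.48 = 99.0 m.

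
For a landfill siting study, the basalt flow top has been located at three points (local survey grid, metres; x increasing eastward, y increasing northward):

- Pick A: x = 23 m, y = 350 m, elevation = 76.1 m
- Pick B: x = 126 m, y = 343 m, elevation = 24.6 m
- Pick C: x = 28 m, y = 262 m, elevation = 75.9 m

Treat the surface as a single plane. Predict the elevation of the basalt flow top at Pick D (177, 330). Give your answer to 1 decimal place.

-0.6 m

Let the plane be z = a·x + b·y + c.
Pick B−Pick A: 103a − 7b = −51.5;  Pick C−Pick A: 5a − 88b = −0.2.
Solving gives a = −0.50178, b = −0.02624.
Then c = 76.1 − a·23 − b·350 = 96.82.
At (177, 330): z = −88.8 − 8.7 + 96.82 = -0.6 m.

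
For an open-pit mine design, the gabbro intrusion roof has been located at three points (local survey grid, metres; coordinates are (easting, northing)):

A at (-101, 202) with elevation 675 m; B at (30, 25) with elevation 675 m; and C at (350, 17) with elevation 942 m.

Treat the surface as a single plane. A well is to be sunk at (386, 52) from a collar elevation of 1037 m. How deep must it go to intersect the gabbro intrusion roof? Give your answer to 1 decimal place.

Two edge vectors: A→B = (131, -177, 0), A→C = (451, -185, 267).
Normal n = (A→B) × (A→C) = (-47259, -34977, 55592).
So ∂z/∂E = −n_x/n_z = 0.85010 and ∂z/∂N = −n_y/n_z = 0.62917.
Intercept c from A: 675 + 85.86 − 127.09 = 633.77.
At (386, 52): z_contact = 328.14 + 32.72 + 633.77 = 994.62 m.
Depth below ground = 1037 − 994.62 = 42.4 m.

42.4 m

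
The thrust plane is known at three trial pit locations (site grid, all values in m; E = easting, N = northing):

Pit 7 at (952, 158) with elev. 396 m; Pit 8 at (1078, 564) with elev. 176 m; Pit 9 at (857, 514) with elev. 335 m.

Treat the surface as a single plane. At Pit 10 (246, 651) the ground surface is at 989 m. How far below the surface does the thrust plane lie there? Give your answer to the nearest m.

Let the plane be z = a·E + b·N + c.
Pit 8−Pit 7: 126a + 406b = −220;  Pit 9−Pit 7: −95a + 356b = −61.
Solving gives a = −0.64193, b = −0.34265.
Then c = 396 − a·952 − b·158 = 1061.26.
At (246, 651): z_contact = −157.9 − 223.1 + 1061.26 = 680.3 m.
Depth below ground = 989 − 680.3 = 309 m.

309 m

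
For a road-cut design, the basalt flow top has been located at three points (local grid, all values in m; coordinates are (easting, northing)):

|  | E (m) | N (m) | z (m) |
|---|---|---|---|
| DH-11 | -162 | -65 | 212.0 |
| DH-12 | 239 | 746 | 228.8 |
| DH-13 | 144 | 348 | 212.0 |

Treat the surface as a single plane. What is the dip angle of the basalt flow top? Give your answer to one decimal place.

6.0°

Two edge vectors: DH-11→DH-12 = (401, 811, 16.8), DH-11→DH-13 = (306, 413, 0).
Normal n = (DH-11→DH-12) × (DH-11→DH-13) = (-6938.4, 5140.8, -82553).
So ∂z/∂E = −n_x/n_z = −0.08405 and ∂z/∂N = −n_y/n_z = 0.06227.
Gradient magnitude |∇z| = √(a² + b²) = √(0.00706 + 0.00388) = 0.10460.
True dip = arctan(0.10460) = 6.0°, dipping toward SE (azimuth ≈ 127°).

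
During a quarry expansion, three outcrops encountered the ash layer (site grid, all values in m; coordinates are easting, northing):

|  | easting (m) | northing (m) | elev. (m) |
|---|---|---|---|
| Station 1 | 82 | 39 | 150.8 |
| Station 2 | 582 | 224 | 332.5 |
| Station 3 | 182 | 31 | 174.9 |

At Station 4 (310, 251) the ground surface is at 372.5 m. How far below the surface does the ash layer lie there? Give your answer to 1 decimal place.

104.1 m

Let the plane be z = a·easting + b·northing + c.
Station 2−Station 1: 500a + 185b = 181.7;  Station 3−Station 1: 100a − 8b = 24.1.
Solving gives a = 0.26276, b = 0.27200.
Then c = 150.8 − a·82 − b·39 = 118.65.
At (310, 251): z_contact = 81.46 + 68.27 + 118.65 = 268.37 m.
Depth below ground = 372.5 − 268.37 = 104.1 m.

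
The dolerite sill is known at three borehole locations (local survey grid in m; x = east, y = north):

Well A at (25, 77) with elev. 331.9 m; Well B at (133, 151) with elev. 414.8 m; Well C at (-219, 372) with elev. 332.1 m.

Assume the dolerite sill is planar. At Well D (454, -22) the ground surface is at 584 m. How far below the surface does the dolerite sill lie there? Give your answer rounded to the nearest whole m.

Let the plane be z = a·x + b·y + c.
Well B−Well A: 108a + 74b = 82.9;  Well C−Well A: −244a + 295b = 0.2.
Solving gives a = 0.48964, b = 0.40567.
Then c = 331.9 − a·25 − b·77 = 288.42.
At (454, -22): z_contact = 222.3 − 8.9 + 288.42 = 501.8 m.
Depth below ground = 584 − 501.8 = 82 m.

82 m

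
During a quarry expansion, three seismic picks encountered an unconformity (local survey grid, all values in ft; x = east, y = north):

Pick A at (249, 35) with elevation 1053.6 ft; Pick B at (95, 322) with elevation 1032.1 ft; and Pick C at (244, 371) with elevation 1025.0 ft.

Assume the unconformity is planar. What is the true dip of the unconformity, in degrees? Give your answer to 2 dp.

Let the plane be z = a·x + b·y + c.
Pick B−Pick A: −154a + 287b = −21.5;  Pick C−Pick A: −5a + 336b = −28.6.
Solving gives a = −0.01956, b = −0.08541.
Gradient magnitude |∇z| = √(a² + b²) = √(0.00038 + 0.00729) = 0.08762.
True dip = arctan(0.08762) = 5.01°, dipping toward NNE (azimuth ≈ 013°).

5.01°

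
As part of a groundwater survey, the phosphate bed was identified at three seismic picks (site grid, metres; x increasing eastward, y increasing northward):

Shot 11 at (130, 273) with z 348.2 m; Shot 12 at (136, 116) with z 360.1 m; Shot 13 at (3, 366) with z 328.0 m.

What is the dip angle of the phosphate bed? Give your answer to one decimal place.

7.3°

Let the plane be z = a·x + b·y + c.
Shot 12−Shot 11: 6a − 157b = 11.9;  Shot 13−Shot 11: −127a + 93b = −20.2.
Solving gives a = 0.10653, b = −0.07172.
Gradient magnitude |∇z| = √(a² + b²) = √(0.01135 + 0.00514) = 0.12843.
True dip = arctan(0.12843) = 7.3°, dipping toward NW (azimuth ≈ 304°).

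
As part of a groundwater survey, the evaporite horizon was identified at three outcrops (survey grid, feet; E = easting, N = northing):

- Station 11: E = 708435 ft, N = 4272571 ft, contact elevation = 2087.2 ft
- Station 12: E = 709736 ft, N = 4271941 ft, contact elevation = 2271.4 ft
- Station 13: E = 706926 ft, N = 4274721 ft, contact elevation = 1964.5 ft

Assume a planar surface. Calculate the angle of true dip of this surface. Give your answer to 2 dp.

Two edge vectors: Station 11→Station 12 = (1301, -630, 184.2), Station 11→Station 13 = (-1509, 2150, -122.7).
Normal n = (Station 11→Station 12) × (Station 11→Station 13) = (-318729, -118325.1, 1846480).
So ∂z/∂E = −n_x/n_z = 0.17261 and ∂z/∂N = −n_y/n_z = 0.06408.
Gradient magnitude |∇z| = √(a² + b²) = √(0.02980 + 0.00411) = 0.18413.
True dip = arctan(0.18413) = 10.43°, dipping toward WSW (azimuth ≈ 250°).

10.43°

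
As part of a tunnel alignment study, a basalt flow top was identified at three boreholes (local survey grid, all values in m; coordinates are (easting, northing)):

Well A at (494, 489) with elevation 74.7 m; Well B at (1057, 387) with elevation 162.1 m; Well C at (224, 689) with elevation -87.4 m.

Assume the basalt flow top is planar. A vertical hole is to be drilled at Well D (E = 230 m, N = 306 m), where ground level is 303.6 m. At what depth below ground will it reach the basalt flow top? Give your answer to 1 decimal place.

Two edge vectors: Well A→Well B = (563, -102, 87.4), Well A→Well C = (-270, 200, -162.1).
Normal n = (Well A→Well B) × (Well A→Well C) = (-945.8, 67664.3, 85060).
So ∂z/∂E = −n_x/n_z = 0.011119 and ∂z/∂N = −n_y/n_z = −0.795489.
Intercept c from Well A: 74.7 − 5.49 + 388.99 = 458.20.
At (230, 306): z_contact = 2.56 − 243.42 + 458.20 = 217.34 m.
Depth below ground = 303.6 − 217.34 = 86.3 m.

86.3 m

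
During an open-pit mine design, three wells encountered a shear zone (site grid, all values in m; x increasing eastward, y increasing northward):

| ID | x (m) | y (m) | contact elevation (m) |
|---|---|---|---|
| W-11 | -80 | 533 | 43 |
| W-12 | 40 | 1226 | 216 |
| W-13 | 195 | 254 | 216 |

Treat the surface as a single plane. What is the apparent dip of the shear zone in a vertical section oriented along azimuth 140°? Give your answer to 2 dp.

Two edge vectors: W-11→W-12 = (120, 693, 173), W-11→W-13 = (275, -279, 173).
Normal n = (W-11→W-12) × (W-11→W-13) = (168156, 26815, -224055).
So ∂z/∂x = −n_x/n_z = 0.75051 and ∂z/∂y = −n_y/n_z = 0.11968.
Unit vector along 140° is (sin 140°, cos 140°) = (0.6428, -0.7660).
Slope in that direction = a·(0.6428) + b·(-0.7660) = 0.39074.
Apparent dip = arctan|0.39074| = 21.34° (true dip is 37.2°, so apparent ≤ true as expected).

21.34°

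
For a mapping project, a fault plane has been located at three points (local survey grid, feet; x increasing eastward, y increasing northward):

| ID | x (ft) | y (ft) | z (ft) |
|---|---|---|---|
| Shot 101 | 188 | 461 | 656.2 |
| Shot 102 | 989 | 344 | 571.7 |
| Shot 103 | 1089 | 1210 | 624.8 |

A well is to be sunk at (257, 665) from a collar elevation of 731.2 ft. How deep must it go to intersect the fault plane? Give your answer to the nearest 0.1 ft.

66.8 ft

Two edge vectors: Shot 101→Shot 102 = (801, -117, -84.5), Shot 101→Shot 103 = (901, 749, -31.4).
Normal n = (Shot 101→Shot 102) × (Shot 101→Shot 103) = (66964.3, -50983.1, 705366).
So ∂z/∂x = −n_x/n_z = −0.094936 and ∂z/∂y = −n_y/n_z = 0.072279.
Intercept c from Shot 101: 656.2 + 17.85 − 33.32 = 640.73.
At (257, 665): z_contact = −24.40 + 48.07 + 640.73 = 664.39 ft.
Depth below ground = 731.2 − 664.39 = 66.8 ft.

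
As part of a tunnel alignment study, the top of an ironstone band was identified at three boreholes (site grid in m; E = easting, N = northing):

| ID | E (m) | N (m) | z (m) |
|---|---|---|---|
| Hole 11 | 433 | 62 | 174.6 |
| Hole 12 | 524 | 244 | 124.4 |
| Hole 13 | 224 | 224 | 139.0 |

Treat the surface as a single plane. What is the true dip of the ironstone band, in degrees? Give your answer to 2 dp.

Two edge vectors: Hole 11→Hole 12 = (91, 182, -50.2), Hole 11→Hole 13 = (-209, 162, -35.6).
Normal n = (Hole 11→Hole 12) × (Hole 11→Hole 13) = (1653.2, 13731.4, 52780).
So ∂z/∂E = −n_x/n_z = −0.03132 and ∂z/∂N = −n_y/n_z = −0.26016.
Gradient magnitude |∇z| = √(a² + b²) = √(0.00098 + 0.06768) = 0.26204.
True dip = arctan(0.26204) = 14.68°, dipping toward N (azimuth ≈ 007°).

14.68°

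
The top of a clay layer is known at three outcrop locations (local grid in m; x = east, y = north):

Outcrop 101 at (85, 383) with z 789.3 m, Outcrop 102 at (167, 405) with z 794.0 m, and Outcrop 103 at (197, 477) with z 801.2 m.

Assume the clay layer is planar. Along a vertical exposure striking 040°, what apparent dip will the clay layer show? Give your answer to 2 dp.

Let the plane be z = a·x + b·y + c.
Outcrop 102−Outcrop 101: 82a + 22b = 4.7;  Outcrop 103−Outcrop 101: 112a + 94b = 11.9.
Solving gives a = 0.03432, b = 0.08570.
Unit vector along 040° is (sin 40°, cos 40°) = (0.6428, 0.7660).
Slope in that direction = a·(0.6428) + b·(0.7660) = 0.08771.
Apparent dip = arctan|0.08771| = 5.01° (true dip is 5.3°, so apparent ≤ true as expected).

5.01°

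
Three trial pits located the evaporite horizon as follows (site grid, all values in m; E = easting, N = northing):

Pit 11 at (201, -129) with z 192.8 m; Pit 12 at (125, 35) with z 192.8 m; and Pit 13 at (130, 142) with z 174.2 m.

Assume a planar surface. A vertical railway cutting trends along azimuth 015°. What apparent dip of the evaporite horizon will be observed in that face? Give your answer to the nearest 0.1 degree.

Two edge vectors: Pit 11→Pit 12 = (-76, 164, 0), Pit 11→Pit 13 = (-71, 271, -18.6).
Normal n = (Pit 11→Pit 12) × (Pit 11→Pit 13) = (-3050.4, -1413.6, -8952).
So ∂z/∂E = −n_x/n_z = −0.34075 and ∂z/∂N = −n_y/n_z = −0.15791.
Unit vector along 015° is (sin 15°, cos 15°) = (0.2588, 0.9659).
Slope in that direction = a·(0.2588) + b·(0.9659) = −0.24072.
Apparent dip = arctan|0.24072| = 13.5° (true dip is 20.6°, so apparent ≤ true as expected).

13.5°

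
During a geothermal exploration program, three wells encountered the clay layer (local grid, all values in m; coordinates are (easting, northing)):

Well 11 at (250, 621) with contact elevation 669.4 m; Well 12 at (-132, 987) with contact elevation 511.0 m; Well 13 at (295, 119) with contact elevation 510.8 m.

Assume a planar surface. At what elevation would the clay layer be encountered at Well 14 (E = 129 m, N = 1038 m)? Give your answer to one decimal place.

735.5 m

Two edge vectors: Well 11→Well 12 = (-382, 366, -158.4), Well 11→Well 13 = (45, -502, -158.6).
Normal n = (Well 11→Well 12) × (Well 11→Well 13) = (-137564.4, -67713.2, 175294).
So ∂z/∂E = −n_x/n_z = 0.784764 and ∂z/∂N = −n_y/n_z = 0.386284.
Intercept c from Well 11: 669.4 − 196.19 − 239.88 = 233.33.
At (129, 1038): z = 101.2 + 401.0 + 233.33 = 735.5 m.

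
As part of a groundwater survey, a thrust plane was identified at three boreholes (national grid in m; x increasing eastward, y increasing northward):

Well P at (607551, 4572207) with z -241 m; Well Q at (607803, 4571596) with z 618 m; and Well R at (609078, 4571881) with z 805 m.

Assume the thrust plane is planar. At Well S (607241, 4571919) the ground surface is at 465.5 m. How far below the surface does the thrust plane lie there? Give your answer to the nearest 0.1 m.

Let the plane be z = a·x + b·y + c.
Well Q−Well P: 252a − 611b = 859;  Well R−Well P: 1527a − 326b = 1046.
Solving gives a = 0.422018111, b = −1.231835411.
Then c = -241 − a·607551 − b·4572207 = 5375567.96.
At (607241, 4571919): z_contact = 256266.70 − 5631851.72 + 5375567.96 = -17.06 m.
Depth below ground = 465.5 − (-17.06) = 482.6 m.

482.6 m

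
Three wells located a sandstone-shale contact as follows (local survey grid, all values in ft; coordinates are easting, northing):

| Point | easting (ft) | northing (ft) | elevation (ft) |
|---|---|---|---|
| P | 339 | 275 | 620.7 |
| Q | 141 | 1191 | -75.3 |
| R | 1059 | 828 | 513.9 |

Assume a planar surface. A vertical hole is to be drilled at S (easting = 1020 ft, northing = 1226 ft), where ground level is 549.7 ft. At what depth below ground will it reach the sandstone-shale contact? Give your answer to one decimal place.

320.7 ft

Two edge vectors: P→Q = (-198, 916, -696), P→R = (720, 553, -106.8).
Normal n = (P→Q) × (P→R) = (287059.2, -522266.4, -769014).
So ∂z/∂easting = −n_x/n_z = 0.373282 and ∂z/∂northing = −n_y/n_z = −0.679138.
Intercept c from P: 620.7 − 126.54 + 186.76 = 680.92.
At (1020, 1226): z_contact = 380.75 − 832.62 + 680.92 = 229.05 ft.
Depth below ground = 549.7 − 229.05 = 320.7 ft.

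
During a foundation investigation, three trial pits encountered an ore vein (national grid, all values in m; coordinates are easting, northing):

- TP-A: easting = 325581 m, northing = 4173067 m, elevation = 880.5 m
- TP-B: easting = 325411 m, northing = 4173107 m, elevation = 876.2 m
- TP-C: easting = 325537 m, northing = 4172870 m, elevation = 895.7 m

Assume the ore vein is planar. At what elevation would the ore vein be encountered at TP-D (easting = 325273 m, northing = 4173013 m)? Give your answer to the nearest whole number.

Let the plane be z = a·easting + b·northing + c.
TP-B−TP-A: −170a + 40b = −4.3;  TP-C−TP-A: −44a − 197b = 15.2.
Solving gives a = 0.00678298, b = −0.07867234.
Then c = 880.5 − a·325581 − b·4173067 = 326977.04.
At (325273, 4173013): z = 2206.3 − 328300.7 + 326977.04 = 882.7 m.

883 m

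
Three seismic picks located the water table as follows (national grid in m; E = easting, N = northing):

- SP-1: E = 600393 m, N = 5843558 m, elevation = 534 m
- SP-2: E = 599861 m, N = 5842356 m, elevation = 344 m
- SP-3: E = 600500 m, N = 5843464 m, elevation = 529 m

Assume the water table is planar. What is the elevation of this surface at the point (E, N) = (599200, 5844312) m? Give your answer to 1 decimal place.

Let the plane be z = a·E + b·N + c.
SP-2−SP-1: −532a − 1202b = −190;  SP-3−SP-1: 107a − 94b = −5.
Solving gives a = 0.066341212, b = 0.128707550.
Then c = 534 − a·600393 − b·5843558 = −791406.83.
At (599200, 5844312): z = 39751.7 + 752207.1 − 791406.83 = 551.9 m.

551.9 m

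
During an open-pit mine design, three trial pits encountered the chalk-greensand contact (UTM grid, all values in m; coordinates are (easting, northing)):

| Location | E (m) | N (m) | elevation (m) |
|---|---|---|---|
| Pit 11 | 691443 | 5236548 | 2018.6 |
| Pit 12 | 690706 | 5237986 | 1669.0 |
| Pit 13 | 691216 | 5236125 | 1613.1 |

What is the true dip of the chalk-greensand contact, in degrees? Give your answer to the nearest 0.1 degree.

Two edge vectors: Pit 11→Pit 12 = (-737, 1438, -349.6), Pit 11→Pit 13 = (-227, -423, -405.5).
Normal n = (Pit 11→Pit 12) × (Pit 11→Pit 13) = (-730989.8, -219494.3, 638177).
So ∂z/∂E = −n_x/n_z = 1.14543 and ∂z/∂N = −n_y/n_z = 0.34394.
Gradient magnitude |∇z| = √(a² + b²) = √(1.31202 + 0.11829) = 1.19596.
True dip = arctan(1.19596) = 50.1°, dipping toward WSW (azimuth ≈ 253°).

50.1°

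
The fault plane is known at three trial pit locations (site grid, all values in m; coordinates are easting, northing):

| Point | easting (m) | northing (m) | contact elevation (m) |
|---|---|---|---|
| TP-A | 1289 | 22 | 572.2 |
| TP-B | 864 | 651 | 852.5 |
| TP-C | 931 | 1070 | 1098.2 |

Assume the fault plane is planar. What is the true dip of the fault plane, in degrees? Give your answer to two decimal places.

Let the plane be z = a·easting + b·northing + c.
TP-B−TP-A: −425a + 629b = 280.3;  TP-C−TP-A: −358a + 1048b = 526.
Solving gives a = 0.16847, b = 0.55946.
Gradient magnitude |∇z| = √(a² + b²) = √(0.02838 + 0.31299) = 0.58427.
True dip = arctan(0.58427) = 30.30°, dipping toward SSW (azimuth ≈ 197°).

30.30°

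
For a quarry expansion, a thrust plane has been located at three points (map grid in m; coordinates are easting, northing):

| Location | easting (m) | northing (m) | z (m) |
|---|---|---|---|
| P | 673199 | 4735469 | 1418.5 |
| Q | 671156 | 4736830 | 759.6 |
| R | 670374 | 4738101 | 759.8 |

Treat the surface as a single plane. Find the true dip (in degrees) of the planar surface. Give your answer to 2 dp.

Two edge vectors: P→Q = (-2043, 1361, -658.9), P→R = (-2825, 2632, -658.7).
Normal n = (P→Q) × (P→R) = (837734.1, 515668.4, -1532351).
So ∂z/∂easting = −n_x/n_z = 0.54670 and ∂z/∂northing = −n_y/n_z = 0.33652.
Gradient magnitude |∇z| = √(a² + b²) = √(0.29888 + 0.11325) = 0.64197.
True dip = arctan(0.64197) = 32.70°, dipping toward WSW (azimuth ≈ 238°).

32.70°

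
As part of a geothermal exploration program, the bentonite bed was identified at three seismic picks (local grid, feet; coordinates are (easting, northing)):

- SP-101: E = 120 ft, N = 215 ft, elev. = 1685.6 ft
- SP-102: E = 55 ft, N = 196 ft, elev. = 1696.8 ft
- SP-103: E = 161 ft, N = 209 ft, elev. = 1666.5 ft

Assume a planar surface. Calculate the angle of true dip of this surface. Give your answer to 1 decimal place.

37.4°

Two edge vectors: SP-101→SP-102 = (-65, -19, 11.2), SP-101→SP-103 = (41, -6, -19.1).
Normal n = (SP-101→SP-102) × (SP-101→SP-103) = (430.1, -782.3, 1169).
So ∂z/∂E = −n_x/n_z = −0.36792 and ∂z/∂N = −n_y/n_z = 0.66920.
Gradient magnitude |∇z| = √(a² + b²) = √(0.13537 + 0.44783) = 0.76368.
True dip = arctan(0.76368) = 37.4°, dipping toward SSE (azimuth ≈ 151°).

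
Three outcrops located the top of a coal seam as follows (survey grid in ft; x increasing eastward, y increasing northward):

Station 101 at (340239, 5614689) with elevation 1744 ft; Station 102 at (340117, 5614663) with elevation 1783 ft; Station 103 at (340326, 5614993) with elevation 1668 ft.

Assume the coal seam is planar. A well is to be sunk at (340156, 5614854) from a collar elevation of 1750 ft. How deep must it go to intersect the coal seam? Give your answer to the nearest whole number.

Let the plane be z = a·x + b·y + c.
Station 102−Station 101: −122a − 26b = 39;  Station 103−Station 101: 87a + 304b = −76.
Solving gives a = −0.28369609, b = −0.16881066.
Then c = 1744 − a·340239 − b·5614689 = 1046087.82.
At (340156, 5614854): z_contact = −96500.9 − 947847.2 + 1046087.82 = 1739.7 ft.
Depth below ground = 1750 − 1739.7 = 10 ft.

10 ft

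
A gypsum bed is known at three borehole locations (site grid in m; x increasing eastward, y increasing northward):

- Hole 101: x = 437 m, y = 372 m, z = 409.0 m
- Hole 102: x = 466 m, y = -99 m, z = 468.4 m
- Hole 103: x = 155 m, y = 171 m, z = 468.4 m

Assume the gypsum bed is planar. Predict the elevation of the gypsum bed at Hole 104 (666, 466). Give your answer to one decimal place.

370.0 m

Let the plane be z = a·x + b·y + c.
Hole 102−Hole 101: 29a − 471b = 59.4;  Hole 103−Hole 101: −282a − 201b = 59.4.
Solving gives a = −0.11567, b = −0.13324.
Then c = 409 − a·437 − b·372 = 509.11.
At (666, 466): z = −77.0 − 62.1 + 509.11 = 370.0 m.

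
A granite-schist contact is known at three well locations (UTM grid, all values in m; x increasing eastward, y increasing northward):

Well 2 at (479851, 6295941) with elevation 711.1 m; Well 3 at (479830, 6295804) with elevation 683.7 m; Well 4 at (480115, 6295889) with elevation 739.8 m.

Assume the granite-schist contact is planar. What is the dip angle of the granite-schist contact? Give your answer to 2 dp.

Two edge vectors: Well 2→Well 3 = (-21, -137, -27.4), Well 2→Well 4 = (264, -52, 28.7).
Normal n = (Well 2→Well 3) × (Well 2→Well 4) = (-5356.7, -6630.9, 37260).
So ∂z/∂x = −n_x/n_z = 0.14377 and ∂z/∂y = −n_y/n_z = 0.17796.
Gradient magnitude |∇z| = √(a² + b²) = √(0.02067 + 0.03167) = 0.22878.
True dip = arctan(0.22878) = 12.89°, dipping toward SW (azimuth ≈ 219°).

12.89°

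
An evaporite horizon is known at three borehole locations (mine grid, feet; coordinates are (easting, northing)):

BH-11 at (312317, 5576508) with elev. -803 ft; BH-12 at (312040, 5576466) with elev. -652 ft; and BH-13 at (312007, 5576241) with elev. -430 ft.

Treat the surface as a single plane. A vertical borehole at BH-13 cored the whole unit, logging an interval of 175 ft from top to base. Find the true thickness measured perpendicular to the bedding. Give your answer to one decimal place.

Let the plane be z = a·E + b·N + c.
BH-12−BH-11: −277a − 42b = 151;  BH-13−BH-11: −310a − 267b = 373.
Solving gives a = −0.40452, b = −0.92734.
|∇z| = √(a²+b²) = 1.01173, so dip δ = arctan(1.01173) = 45.33°.
True thickness = vertical thickness × cos δ = 175 × cos 45.33° = 123.0 ft.

123.0 ft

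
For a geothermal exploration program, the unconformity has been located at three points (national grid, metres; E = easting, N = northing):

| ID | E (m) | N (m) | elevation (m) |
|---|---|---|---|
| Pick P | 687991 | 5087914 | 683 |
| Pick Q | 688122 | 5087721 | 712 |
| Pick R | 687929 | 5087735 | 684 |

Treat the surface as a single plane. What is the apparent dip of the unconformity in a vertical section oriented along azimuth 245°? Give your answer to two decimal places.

5.99°

Two edge vectors: Pick P→Pick Q = (131, -193, 29), Pick P→Pick R = (-62, -179, 1).
Normal n = (Pick P→Pick Q) × (Pick P→Pick R) = (4998, -1929, -35415).
So ∂z/∂E = −n_x/n_z = 0.14113 and ∂z/∂N = −n_y/n_z = −0.05447.
Unit vector along 245° is (sin 245°, cos 245°) = (-0.9063, -0.4226).
Slope in that direction = a·(-0.9063) + b·(-0.4226) = −0.10488.
Apparent dip = arctan|0.10488| = 5.99° (true dip is 8.6°, so apparent ≤ true as expected).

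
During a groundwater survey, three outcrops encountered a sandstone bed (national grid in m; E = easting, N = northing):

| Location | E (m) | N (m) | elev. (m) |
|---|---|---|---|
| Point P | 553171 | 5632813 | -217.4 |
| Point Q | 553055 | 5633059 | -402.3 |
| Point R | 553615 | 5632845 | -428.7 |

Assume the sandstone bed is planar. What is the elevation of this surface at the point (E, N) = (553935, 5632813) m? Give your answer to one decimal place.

Two edge vectors: Point P→Point Q = (-116, 246, -184.9), Point P→Point R = (444, 32, -211.3).
Normal n = (Point P→Point Q) × (Point P→Point R) = (-46063, -106606.4, -112936).
So ∂z/∂E = −n_x/n_z = −0.407868173 and ∂z/∂N = −n_y/n_z = −0.943954098.
Intercept c from Point P: -217.4 + 225620.85 + 5317116.91 = 5542520.36.
At (553935, 5632813): z = −225932.5 − 5317116.9 + 5542520.36 = -529.0 m.

-529.0 m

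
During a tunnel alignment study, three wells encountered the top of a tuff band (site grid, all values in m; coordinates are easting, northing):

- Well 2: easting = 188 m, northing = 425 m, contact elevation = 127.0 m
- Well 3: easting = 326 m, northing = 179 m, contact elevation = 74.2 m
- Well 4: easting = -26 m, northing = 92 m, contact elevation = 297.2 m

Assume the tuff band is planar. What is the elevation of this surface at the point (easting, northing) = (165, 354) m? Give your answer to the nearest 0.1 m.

Let the plane be z = a·easting + b·northing + c.
Well 3−Well 2: 138a − 246b = −52.8;  Well 4−Well 2: −214a − 333b = 170.2.
Solving gives a = −0.60297, b = −0.12362.
Then c = 127 − a·188 − b·425 = 292.90.
At (165, 354): z = −99.5 − 43.8 + 292.90 = 149.6 m.

149.6 m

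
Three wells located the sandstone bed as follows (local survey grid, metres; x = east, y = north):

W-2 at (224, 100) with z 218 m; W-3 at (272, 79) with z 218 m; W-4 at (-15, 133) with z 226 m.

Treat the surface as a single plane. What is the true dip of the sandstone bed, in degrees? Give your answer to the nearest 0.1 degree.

Two edge vectors: W-2→W-3 = (48, -21, 0), W-2→W-4 = (-239, 33, 8).
Normal n = (W-2→W-3) × (W-2→W-4) = (-168, -384, -3435).
So ∂z/∂x = −n_x/n_z = −0.04891 and ∂z/∂y = −n_y/n_z = −0.11179.
Gradient magnitude |∇z| = √(a² + b²) = √(0.00239 + 0.01250) = 0.12202.
True dip = arctan(0.12202) = 7.0°, dipping toward NNE (azimuth ≈ 024°).

7.0°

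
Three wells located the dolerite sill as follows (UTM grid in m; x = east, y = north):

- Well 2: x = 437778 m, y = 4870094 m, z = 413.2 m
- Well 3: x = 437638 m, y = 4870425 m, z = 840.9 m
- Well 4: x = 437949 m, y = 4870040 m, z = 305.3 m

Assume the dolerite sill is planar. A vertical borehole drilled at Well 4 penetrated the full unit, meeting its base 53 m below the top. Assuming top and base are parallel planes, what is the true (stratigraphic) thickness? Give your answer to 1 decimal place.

Let the plane be z = a·x + b·y + c.
Well 3−Well 2: −140a + 331b = 427.7;  Well 4−Well 2: 171a − 54b = −107.9.
Solving gives a = −0.25732, b = 1.18331.
|∇z| = √(a²+b²) = 1.21096, so dip δ = arctan(1.21096) = 50.45°.
True thickness = vertical thickness × cos δ = 53 × cos 50.45° = 33.7 m.

33.7 m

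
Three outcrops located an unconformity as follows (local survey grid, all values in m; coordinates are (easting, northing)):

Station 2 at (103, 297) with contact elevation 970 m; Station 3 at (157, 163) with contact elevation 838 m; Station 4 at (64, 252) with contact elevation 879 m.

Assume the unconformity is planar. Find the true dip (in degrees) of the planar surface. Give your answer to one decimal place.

Two edge vectors: Station 2→Station 3 = (54, -134, -132), Station 2→Station 4 = (-39, -45, -91).
Normal n = (Station 2→Station 3) × (Station 2→Station 4) = (6254, 10062, -7656).
So ∂z/∂E = −n_x/n_z = 0.81688 and ∂z/∂N = −n_y/n_z = 1.31426.
Gradient magnitude |∇z| = √(a² + b²) = √(0.66729 + 1.72729) = 1.54744.
True dip = arctan(1.54744) = 57.1°, dipping toward SSW (azimuth ≈ 212°).

57.1°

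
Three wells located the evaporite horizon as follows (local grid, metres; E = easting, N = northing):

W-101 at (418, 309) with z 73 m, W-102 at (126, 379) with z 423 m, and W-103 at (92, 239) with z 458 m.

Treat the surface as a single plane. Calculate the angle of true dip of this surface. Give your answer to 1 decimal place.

50.0°

Let the plane be z = a·E + b·N + c.
W-102−W-101: −292a + 70b = 350;  W-103−W-101: −326a − 70b = 385.
Solving gives a = −1.18932, b = 0.03883.
Gradient magnitude |∇z| = √(a² + b²) = √(1.41448 + 0.00151) = 1.18995.
True dip = arctan(1.18995) = 50.0°, dipping toward E (azimuth ≈ 092°).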